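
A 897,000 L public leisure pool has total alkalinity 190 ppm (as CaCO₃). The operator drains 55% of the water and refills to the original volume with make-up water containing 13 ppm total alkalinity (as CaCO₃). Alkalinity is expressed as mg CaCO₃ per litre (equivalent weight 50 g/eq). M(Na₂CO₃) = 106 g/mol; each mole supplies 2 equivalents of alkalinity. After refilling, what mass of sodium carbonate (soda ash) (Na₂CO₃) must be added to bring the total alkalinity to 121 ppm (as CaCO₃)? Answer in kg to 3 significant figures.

After draining 55% and refilling: 190 × 0.45 + 13 × 0.55 = 92.65 ppm.
Deficit to target: 121 − 92.65 = 28.35 mg/L.
As CaCO₃: 28.35 mg/L × 897,000 L = 25,430 g; ÷ 50 g/eq ÷ 2 = 254.3 mol Na₂CO₃.
Mass: 254.3 × 106 = 26,960 g.

27.0 kg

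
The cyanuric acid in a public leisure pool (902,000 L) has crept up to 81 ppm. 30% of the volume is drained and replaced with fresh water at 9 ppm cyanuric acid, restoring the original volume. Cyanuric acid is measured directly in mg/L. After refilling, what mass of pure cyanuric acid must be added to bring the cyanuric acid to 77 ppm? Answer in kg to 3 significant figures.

15.9 kg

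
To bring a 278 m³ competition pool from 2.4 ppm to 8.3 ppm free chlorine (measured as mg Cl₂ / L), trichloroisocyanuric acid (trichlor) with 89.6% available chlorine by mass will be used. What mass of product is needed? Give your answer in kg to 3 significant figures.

1.83 kg

Volume: 278 m³ = 278,000 L.
Chlorine deficit: 8.3 − 2.4 = 5.9 ppm = 5.9 mg/L as Cl₂.
Cl₂ equivalent needed: 5.9 mg/L × 278,000 L = 1,640,000 mg = 1640 g.
Product at 89.6% available chlorine: 1640 / 0.896 = 1831 g.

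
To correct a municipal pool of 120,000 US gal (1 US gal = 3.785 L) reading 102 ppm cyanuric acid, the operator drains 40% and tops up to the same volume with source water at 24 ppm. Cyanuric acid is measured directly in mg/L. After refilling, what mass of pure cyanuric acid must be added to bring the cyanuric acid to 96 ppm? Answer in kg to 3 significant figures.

Volume: 120,000 US gal × 3.785 L/gal = 454,200 L.
After draining 40% and refilling: 102 × 0.60 + 24 × 0.40 = 70.8 ppm.
Deficit to target: 96 − 70.8 = 25.2 mg/L.
Mass: 25.2 mg/L × 454,200 L = 11,450 g cyanuric acid.

11.4 kg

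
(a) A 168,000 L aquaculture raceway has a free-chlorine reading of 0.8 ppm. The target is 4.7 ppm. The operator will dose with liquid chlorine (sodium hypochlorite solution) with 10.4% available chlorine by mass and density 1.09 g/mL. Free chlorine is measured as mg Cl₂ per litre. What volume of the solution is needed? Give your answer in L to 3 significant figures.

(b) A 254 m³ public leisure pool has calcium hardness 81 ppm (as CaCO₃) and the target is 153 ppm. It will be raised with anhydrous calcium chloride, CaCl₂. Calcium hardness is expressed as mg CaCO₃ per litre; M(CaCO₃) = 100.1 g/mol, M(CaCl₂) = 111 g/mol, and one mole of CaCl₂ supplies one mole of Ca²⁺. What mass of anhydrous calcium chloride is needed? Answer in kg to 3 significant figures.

(a) Chlorine deficit: 4.7 − 0.8 = 3.9 ppm = 3.9 mg/L as Cl₂.
(a) Cl₂ equivalent needed: 3.9 mg/L × 168,000 L = 655,200 mg = 655.2 g.
(a) Product at 10.4% available chlorine: 655.2 / 0.104 = 6300 g.
(a) Volume at density 1.09 g/mL: 6300 g ÷ 1.09 g/mL = 5780 mL.

(b) Volume: 254 m³ = 254,000 L.
(b) Hardness to add: (153 − 81) = 72 mg/L as CaCO₃ × 254,000 L = 18,290 g as CaCO₃.
(b) Moles of Ca²⁺ (1 mol Ca²⁺ ≡ 1 mol CaCO₃): 18,290 / 100.1 g/mol = 182.7 mol.
(b) Mass of CaCl₂: 182.7 × 111 = 20,280 g.

(a) 5.78 L; (b) 20.3 kg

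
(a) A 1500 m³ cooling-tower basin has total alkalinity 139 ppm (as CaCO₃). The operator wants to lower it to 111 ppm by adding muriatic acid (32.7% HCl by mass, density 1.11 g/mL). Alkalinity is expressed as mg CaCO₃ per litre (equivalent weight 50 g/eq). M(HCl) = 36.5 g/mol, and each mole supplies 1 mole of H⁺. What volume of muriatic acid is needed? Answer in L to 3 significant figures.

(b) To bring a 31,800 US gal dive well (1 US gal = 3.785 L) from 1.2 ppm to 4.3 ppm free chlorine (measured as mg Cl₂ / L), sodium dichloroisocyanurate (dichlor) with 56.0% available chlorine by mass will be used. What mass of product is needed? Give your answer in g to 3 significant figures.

(a) Volume: 1500 m³ = 1,500,000 L.
(a) Alkalinity to neutralize: (139 − 111) = 28 mg/L as CaCO₃ × 1,500,000 L = 42,000 g as CaCO₃.
(a) Equivalents of H⁺ required: 42,000 ÷ 50 g/eq = 840 eq = 840 mol HCl.
(a) Mass of HCl: 840 × 36.5 = 30,660 g.
(a) Mass of 32.7% solution: 30,660 / 0.327 = 93,760 g.
(a) Volume: 93,760 g ÷ 1.11 g/mL = 84,470 mL.

(b) Volume: 31,800 US gal × 3.785 L/gal = 120,363 L.
(b) Chlorine deficit: 4.3 − 1.2 = 3.1 ppm = 3.1 mg/L as Cl₂.
(b) Cl₂ equivalent needed: 3.1 mg/L × 120,363 L = 373,100 mg = 373.1 g.
(b) Product at 56.0% available chlorine: 373.1 / 0.56 = 666.3 g.

(a) 84.5 L; (b) 666 g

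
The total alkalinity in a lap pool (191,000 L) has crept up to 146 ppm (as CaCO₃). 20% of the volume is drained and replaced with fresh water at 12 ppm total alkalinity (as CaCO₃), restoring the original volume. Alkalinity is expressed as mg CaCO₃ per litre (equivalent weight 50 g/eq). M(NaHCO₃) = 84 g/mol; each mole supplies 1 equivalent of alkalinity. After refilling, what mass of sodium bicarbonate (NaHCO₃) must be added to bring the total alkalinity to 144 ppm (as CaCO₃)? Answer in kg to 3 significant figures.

After draining 20% and refilling: 146 × 0.80 + 12 × 0.20 = 119.2 ppm.
Deficit to target: 144 − 119.2 = 24.8 mg/L.
As CaCO₃: 24.8 mg/L × 191,000 L = 4737 g; ÷ 50 g/eq ÷ 1 = 94.74 mol NaHCO₃.
Mass: 94.74 × 84 = 7958 g.

7.96 kg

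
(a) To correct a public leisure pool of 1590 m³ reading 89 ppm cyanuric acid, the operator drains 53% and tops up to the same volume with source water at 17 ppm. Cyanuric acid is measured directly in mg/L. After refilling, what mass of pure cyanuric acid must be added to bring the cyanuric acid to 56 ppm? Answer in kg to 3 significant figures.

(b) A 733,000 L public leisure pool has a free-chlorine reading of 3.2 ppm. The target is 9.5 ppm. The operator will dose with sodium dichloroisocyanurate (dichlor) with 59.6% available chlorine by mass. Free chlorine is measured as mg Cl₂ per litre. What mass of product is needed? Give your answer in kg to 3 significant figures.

(a) 8.20 kg; (b) 7.75 kg

(a) Volume: 1590 m³ = 1,590,000 L.
(a) After draining 53% and refilling: 89 × 0.47 + 17 × 0.53 = 50.84 ppm.
(a) Deficit to target: 56 − 50.84 = 5.16 mg/L.
(a) Mass: 5.16 mg/L × 1,590,000 L = 8204 g cyanuric acid.

(b) Chlorine deficit: 9.5 − 3.2 = 6.3 ppm = 6.3 mg/L as Cl₂.
(b) Cl₂ equivalent needed: 6.3 mg/L × 733,000 L = 4,618,000 mg = 4618 g.
(b) Product at 59.6% available chlorine: 4618 / 0.596 = 7748 g.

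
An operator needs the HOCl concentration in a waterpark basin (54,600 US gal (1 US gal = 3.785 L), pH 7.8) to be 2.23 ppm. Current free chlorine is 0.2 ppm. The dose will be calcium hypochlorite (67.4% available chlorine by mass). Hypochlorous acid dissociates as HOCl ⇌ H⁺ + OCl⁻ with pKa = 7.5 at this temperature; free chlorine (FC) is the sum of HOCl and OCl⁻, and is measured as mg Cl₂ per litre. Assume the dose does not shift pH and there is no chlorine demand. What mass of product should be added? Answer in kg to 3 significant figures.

Volume: 54,600 US gal × 3.785 L/gal = 206,661 L.
[OCl⁻]/[HOCl] = 10^(pH − pKa) = 10^(7.8 − 7.5) = 1.995; fraction as HOCl = 1/(1 + 1.995) = 0.3339.
Free chlorine required for 2.23 ppm HOCl: 2.23 / 0.3339 = 6.679 ppm.
FC to add: 6.679 − 0.2 = 6.479 mg/L as Cl₂.
Cl₂ equivalent: 6.479 mg/L × 206,661 L = 1339 g.
Product at 67.4% available Cl: 1339 / 0.674 = 1987 g.

1.99 kg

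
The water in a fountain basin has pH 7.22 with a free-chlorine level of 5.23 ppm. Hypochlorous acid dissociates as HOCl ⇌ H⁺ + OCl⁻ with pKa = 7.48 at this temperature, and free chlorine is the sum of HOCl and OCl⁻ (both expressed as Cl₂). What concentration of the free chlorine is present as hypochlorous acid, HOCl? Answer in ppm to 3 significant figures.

3.38 ppm

[OCl⁻]/[HOCl] = 10^(pH − pKa) = 10^(7.22 − 7.48) = 10^-0.26 = 0.5495.
Fraction as HOCl = 1 / (1 + 0.5495) = 0.6454.
HOCl = 0.6454 × 5.23 ppm = 3.375 ppm.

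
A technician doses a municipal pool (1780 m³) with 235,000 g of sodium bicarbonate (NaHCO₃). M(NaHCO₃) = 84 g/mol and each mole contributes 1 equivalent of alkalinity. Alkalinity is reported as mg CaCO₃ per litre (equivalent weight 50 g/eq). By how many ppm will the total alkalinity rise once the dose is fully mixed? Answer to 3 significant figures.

78.6 ppm

Volume: 1780 m³ = 1,780,000 L.
Moles of NaHCO₃: 235,000 g ÷ 84 g/mol = 2798 mol → 2798 eq of alkalinity.
As CaCO₃: 2798 eq × 50 g/eq = 139,900 g.
Rise: 139,900 g / 1,780,000 L × 1000 = 78.58 mg/L.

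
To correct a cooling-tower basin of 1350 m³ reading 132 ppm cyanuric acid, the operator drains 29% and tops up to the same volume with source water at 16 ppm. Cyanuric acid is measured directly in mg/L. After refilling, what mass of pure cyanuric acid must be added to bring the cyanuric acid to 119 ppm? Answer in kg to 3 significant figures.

Volume: 1350 m³ = 1,350,000 L.
After draining 29% and refilling: 132 × 0.71 + 16 × 0.29 = 98.36 ppm.
Deficit to target: 119 − 98.36 = 20.64 mg/L.
Mass: 20.64 mg/L × 1,350,000 L = 27,860 g cyanuric acid.

27.9 kg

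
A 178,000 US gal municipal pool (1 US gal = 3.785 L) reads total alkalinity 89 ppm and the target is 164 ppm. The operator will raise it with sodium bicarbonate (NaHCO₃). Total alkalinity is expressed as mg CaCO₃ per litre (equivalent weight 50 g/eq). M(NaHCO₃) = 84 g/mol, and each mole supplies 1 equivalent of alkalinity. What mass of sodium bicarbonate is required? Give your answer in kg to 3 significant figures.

Volume: 178,000 US gal × 3.785 L/gal = 673,730 L.
Alkalinity to add: (164 − 89) = 75 mg/L as CaCO₃ × 673,730 L = 50,530 g as CaCO₃.
Equivalents: 50,530 g ÷ 50 g/eq = 1011 eq.
NaHCO₃ supplies 1 eq per mole → 1011 mol.
Mass: 1011 mol × 84 g/mol = 84,890 g.

84.9 kg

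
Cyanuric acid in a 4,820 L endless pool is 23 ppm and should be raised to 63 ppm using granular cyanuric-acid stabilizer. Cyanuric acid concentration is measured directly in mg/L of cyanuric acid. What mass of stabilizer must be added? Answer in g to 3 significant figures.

193 g

CYA to add: (63 − 23) = 40 mg/L × 4,820 L = 192.8 g cyanuric acid.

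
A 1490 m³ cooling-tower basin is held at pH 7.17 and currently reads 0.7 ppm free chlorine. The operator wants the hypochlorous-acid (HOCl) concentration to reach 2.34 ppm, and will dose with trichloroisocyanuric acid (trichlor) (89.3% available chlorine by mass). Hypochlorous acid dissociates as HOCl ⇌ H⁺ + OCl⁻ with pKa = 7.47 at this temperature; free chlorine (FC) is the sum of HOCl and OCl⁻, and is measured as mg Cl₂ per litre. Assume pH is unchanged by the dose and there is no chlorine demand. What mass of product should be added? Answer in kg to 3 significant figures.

4.69 kg

Volume: 1490 m³ = 1,490,000 L.
[OCl⁻]/[HOCl] = 10^(pH − pKa) = 10^(7.17 − 7.47) = 0.5012; fraction as HOCl = 1/(1 + 0.5012) = 0.6661.
Free chlorine required for 2.34 ppm HOCl: 2.34 / 0.6661 = 3.513 ppm.
FC to add: 3.513 − 0.7 = 2.813 mg/L as Cl₂.
Cl₂ equivalent: 2.813 mg/L × 1,490,000 L = 4191 g.
Product at 89.3% available Cl: 4191 / 0.893 = 4693 g.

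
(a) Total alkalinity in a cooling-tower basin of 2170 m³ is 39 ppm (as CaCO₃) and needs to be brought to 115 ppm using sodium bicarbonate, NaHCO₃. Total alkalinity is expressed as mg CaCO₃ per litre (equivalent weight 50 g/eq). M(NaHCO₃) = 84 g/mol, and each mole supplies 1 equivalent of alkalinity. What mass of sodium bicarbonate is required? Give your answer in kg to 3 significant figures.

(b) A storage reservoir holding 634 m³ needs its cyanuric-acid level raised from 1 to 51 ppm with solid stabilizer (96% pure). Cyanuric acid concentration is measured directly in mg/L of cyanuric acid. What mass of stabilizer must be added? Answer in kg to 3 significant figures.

(a) 277 kg; (b) 33.0 kg

(a) Volume: 2170 m³ = 2,170,000 L.
(a) Alkalinity to add: (115 − 39) = 76 mg/L as CaCO₃ × 2,170,000 L = 164,900 g as CaCO₃.
(a) Equivalents: 164,900 g ÷ 50 g/eq = 3298 eq.
(a) NaHCO₃ supplies 1 eq per mole → 3298 mol.
(a) Mass: 3298 mol × 84 g/mol = 277,100 g.

(b) Volume: 634 m³ = 634,000 L.
(b) CYA to add: (51 − 1) = 50 mg/L × 634,000 L = 31,700 g cyanuric acid.
(b) At 96% purity: 31,700 / 0.96 = 33,020 g product.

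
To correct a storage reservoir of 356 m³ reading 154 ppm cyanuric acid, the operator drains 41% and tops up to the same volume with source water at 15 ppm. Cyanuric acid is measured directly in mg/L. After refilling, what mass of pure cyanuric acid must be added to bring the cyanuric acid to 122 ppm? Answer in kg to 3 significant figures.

8.90 kg

Volume: 356 m³ = 356,000 L.
After draining 41% and refilling: 154 × 0.59 + 15 × 0.41 = 97.01 ppm.
Deficit to target: 122 − 97.01 = 24.99 mg/L.
Mass: 24.99 mg/L × 356,000 L = 8896 g cyanuric acid.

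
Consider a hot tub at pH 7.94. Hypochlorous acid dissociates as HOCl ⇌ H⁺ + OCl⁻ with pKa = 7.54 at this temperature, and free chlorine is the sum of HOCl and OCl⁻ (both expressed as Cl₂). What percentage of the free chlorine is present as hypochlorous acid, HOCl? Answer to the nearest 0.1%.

[OCl⁻]/[HOCl] = 10^(pH − pKa) = 10^(7.94 − 7.54) = 10^0.40 = 2.512.
Fraction as HOCl = 1 / (1 + 2.512) = 0.2847.

28.5%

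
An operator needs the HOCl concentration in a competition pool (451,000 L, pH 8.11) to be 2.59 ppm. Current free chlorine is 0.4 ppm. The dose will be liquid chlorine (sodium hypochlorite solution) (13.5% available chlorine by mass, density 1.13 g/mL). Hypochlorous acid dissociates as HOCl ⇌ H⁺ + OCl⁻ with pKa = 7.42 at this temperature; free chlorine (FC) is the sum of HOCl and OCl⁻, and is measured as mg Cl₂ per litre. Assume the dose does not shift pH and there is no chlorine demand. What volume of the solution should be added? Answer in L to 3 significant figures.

44.0 L

[OCl⁻]/[HOCl] = 10^(pH − pKa) = 10^(8.11 − 7.42) = 4.898; fraction as HOCl = 1/(1 + 4.898) = 0.1696.
Free chlorine required for 2.59 ppm HOCl: 2.59 / 0.1696 = 15.28 ppm.
FC to add: 15.28 − 0.4 = 14.88 mg/L as Cl₂.
Cl₂ equivalent: 14.88 mg/L × 451,000 L = 6709 g.
Product at 13.5% available Cl: 6709 / 0.135 = 49,690 g.
Volume: 49,690 g ÷ 1.13 g/mL = 43,980 mL.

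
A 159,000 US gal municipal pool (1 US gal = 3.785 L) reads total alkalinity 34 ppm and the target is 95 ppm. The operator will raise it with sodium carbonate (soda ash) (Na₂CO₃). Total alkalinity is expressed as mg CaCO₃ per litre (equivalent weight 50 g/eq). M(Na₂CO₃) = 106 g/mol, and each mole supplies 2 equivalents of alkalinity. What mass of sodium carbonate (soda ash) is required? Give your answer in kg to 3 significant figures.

38.9 kg

Volume: 159,000 US gal × 3.785 L/gal = 601,815 L.
Alkalinity to add: (95 − 34) = 61 mg/L as CaCO₃ × 601,815 L = 36,710 g as CaCO₃.
Equivalents: 36,710 g ÷ 50 g/eq = 734.2 eq.
Each mole of Na₂CO₃ supplies 2 eq, so 734.2 / 2 = 367.1 mol.
Mass: 367.1 mol × 106 g/mol = 38,910 g.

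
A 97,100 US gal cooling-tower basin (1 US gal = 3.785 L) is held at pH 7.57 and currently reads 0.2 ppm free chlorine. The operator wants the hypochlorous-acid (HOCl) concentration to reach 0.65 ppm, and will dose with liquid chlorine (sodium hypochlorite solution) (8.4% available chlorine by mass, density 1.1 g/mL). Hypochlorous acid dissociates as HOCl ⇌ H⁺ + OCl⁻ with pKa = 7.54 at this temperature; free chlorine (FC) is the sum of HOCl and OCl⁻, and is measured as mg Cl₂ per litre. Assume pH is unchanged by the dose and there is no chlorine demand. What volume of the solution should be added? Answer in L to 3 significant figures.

Volume: 97,100 US gal × 3.785 L/gal = 367,524 L.
[OCl⁻]/[HOCl] = 10^(pH − pKa) = 10^(7.57 − 7.54) = 1.072; fraction as HOCl = 1/(1 + 1.072) = 0.4827.
Free chlorine required for 0.65 ppm HOCl: 0.65 / 0.4827 = 1.346 ppm.
FC to add: 1.346 − 0.2 = 1.146 mg/L as Cl₂.
Cl₂ equivalent: 1.146 mg/L × 367,524 L = 421.4 g.
Product at 8.4% available Cl: 421.4 / 0.084 = 5016 g.
Volume: 5016 g ÷ 1.1 g/mL = 4560 mL.

4.56 L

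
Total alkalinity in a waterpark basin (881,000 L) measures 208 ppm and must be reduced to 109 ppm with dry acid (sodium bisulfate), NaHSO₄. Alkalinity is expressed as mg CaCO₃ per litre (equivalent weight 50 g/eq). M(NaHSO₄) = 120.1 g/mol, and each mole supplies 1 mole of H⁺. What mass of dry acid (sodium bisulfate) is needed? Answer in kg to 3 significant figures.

210 kg

Alkalinity to neutralize: (208 − 109) = 99 mg/L as CaCO₃ × 881,000 L = 87,220 g as CaCO₃.
Equivalents of H⁺ required: 87,220 ÷ 50 g/eq = 1744 eq = 1744 mol NaHSO₄.
Mass of NaHSO₄: 1744 × 120.1 = 209,500 g.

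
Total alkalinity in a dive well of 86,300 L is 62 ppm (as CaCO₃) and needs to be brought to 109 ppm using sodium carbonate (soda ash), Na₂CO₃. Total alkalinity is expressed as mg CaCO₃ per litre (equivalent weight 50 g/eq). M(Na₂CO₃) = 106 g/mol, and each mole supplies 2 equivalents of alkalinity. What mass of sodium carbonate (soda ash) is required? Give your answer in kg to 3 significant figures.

4.30 kg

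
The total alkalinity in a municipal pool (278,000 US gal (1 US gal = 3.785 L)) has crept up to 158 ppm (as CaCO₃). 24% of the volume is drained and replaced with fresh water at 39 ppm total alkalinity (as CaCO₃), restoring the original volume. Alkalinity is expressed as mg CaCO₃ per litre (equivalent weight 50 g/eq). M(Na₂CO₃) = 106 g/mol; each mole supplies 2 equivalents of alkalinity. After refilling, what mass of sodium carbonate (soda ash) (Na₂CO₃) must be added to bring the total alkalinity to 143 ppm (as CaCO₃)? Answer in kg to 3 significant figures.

15.1 kg

Volume: 278,000 US gal × 3.785 L/gal = 1,052,230 L.
After draining 24% and refilling: 158 × 0.76 + 39 × 0.24 = 129.44 ppm.
Deficit to target: 143 − 129.44 = 13.56 mg/L.
As CaCO₃: 13.56 mg/L × 1,052,230 L = 14,270 g; ÷ 50 g/eq ÷ 2 = 142.7 mol Na₂CO₃.
Mass: 142.7 × 106 = 15,120 g.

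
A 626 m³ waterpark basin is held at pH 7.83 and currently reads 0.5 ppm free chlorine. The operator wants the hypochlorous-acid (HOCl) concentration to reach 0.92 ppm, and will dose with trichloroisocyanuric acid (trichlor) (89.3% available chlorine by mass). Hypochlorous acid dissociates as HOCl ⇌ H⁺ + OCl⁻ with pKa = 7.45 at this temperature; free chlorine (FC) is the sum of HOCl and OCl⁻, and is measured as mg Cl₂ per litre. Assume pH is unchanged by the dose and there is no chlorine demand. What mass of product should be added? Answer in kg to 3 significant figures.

1.84 kg

Volume: 626 m³ = 626,000 L.
[OCl⁻]/[HOCl] = 10^(pH − pKa) = 10^(7.83 − 7.45) = 2.399; fraction as HOCl = 1/(1 + 2.399) = 0.2942.
Free chlorine required for 0.92 ppm HOCl: 0.92 / 0.2942 = 3.127 ppm.
FC to add: 3.127 − 0.5 = 2.627 mg/L as Cl₂.
Cl₂ equivalent: 2.627 mg/L × 626,000 L = 1644 g.
Product at 89.3% available Cl: 1644 / 0.893 = 1841 g.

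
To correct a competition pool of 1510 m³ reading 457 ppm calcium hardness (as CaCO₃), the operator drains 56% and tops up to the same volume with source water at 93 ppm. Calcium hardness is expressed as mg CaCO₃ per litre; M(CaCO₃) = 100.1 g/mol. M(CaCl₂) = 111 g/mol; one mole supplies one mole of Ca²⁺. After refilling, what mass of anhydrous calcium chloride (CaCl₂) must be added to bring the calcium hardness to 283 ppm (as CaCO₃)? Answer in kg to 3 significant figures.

50.0 kg

Volume: 1510 m³ = 1,510,000 L.
After draining 56% and refilling: 457 × 0.44 + 93 × 0.56 = 253.16 ppm.
Deficit to target: 283 − 253.16 = 29.84 mg/L.
As CaCO₃: 29.84 mg/L × 1,510,000 L = 45,060 g; ÷ 100.1 = 450.1 mol Ca²⁺.
Mass: 450.1 × 111 = 49,960 g.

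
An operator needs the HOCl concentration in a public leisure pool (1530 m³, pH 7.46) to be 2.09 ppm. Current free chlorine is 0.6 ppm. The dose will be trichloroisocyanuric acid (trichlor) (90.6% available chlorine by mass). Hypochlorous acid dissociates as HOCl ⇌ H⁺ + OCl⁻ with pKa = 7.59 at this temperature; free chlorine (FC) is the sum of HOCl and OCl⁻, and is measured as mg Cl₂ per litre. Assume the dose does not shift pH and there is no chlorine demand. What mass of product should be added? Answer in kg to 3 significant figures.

5.13 kg

Volume: 1530 m³ = 1,530,000 L.
[OCl⁻]/[HOCl] = 10^(pH − pKa) = 10^(7.46 − 7.59) = 0.7413; fraction as HOCl = 1/(1 + 0.7413) = 0.5743.
Free chlorine required for 2.09 ppm HOCl: 2.09 / 0.5743 = 3.639 ppm.
FC to add: 3.639 − 0.6 = 3.039 mg/L as Cl₂.
Cl₂ equivalent: 3.039 mg/L × 1,530,000 L = 4650 g.
Product at 90.6% available Cl: 4650 / 0.906 = 5133 g.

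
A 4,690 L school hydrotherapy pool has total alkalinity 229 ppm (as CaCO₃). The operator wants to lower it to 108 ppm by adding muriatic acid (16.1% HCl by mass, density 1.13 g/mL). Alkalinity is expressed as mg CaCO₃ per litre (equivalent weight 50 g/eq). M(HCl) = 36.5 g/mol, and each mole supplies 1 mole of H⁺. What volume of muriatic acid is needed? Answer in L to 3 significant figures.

2.28 L

Alkalinity to neutralize: (229 − 108) = 121 mg/L as CaCO₃ × 4,690 L = 567.5 g as CaCO₃.
Equivalents of H⁺ required: 567.5 ÷ 50 g/eq = 11.35 eq = 11.35 mol HCl.
Mass of HCl: 11.35 × 36.5 = 414.3 g.
Mass of 16.1% solution: 414.3 / 0.161 = 2573 g.
Volume: 2573 g ÷ 1.13 g/mL = 2277 mL.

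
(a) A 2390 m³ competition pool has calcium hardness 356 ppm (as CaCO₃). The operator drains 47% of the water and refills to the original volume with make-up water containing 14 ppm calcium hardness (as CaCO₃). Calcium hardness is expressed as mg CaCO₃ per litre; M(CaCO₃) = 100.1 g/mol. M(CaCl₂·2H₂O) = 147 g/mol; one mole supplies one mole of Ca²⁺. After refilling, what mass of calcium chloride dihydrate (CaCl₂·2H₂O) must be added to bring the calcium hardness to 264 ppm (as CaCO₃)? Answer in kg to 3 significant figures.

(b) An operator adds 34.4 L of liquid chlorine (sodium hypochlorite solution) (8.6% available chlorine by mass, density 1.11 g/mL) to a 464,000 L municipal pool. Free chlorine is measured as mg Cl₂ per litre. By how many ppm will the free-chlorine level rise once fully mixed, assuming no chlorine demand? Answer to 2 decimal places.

(a) Volume: 2390 m³ = 2,390,000 L.
(a) After draining 47% and refilling: 356 × 0.53 + 14 × 0.47 = 195.26 ppm.
(a) Deficit to target: 264 − 195.26 = 68.74 mg/L.
(a) As CaCO₃: 68.74 mg/L × 2,390,000 L = 164,300 g; ÷ 100.1 = 1641 mol Ca²⁺.
(a) Mass: 1641 × 147 = 241,300 g.

(b) Mass of solution: 34.4 L × 1000 mL/L × 1.11 g/mL = 38,180 g.
(b) Available chlorine delivered: 38,180 g × 0.086 = 3284 g as Cl₂.
(b) Concentration rise: 3284 g / 464,000 L = 7.077 mg/L = 7.08 ppm.

(a) 241 kg; (b) 7.08 ppm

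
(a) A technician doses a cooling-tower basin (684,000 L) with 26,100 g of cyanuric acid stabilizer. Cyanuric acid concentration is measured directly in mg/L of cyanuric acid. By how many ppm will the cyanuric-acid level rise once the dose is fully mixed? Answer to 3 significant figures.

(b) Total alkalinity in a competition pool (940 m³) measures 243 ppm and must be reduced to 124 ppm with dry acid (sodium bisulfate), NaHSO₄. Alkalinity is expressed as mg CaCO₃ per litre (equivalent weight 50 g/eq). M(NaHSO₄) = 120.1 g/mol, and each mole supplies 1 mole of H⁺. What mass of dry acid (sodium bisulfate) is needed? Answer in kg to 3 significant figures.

(a) Rise: 26,100 g / 684,000 L × 1000 = 38.16 mg/L.

(b) Volume: 940 m³ = 940,000 L.
(b) Alkalinity to neutralize: (243 − 124) = 119 mg/L as CaCO₃ × 940,000 L = 111,900 g as CaCO₃.
(b) Equivalents of H⁺ required: 111,900 ÷ 50 g/eq = 2237 eq = 2237 mol NaHSO₄.
(b) Mass of NaHSO₄: 2237 × 120.1 = 268,700 g.

(a) 38.2 ppm; (b) 269 kg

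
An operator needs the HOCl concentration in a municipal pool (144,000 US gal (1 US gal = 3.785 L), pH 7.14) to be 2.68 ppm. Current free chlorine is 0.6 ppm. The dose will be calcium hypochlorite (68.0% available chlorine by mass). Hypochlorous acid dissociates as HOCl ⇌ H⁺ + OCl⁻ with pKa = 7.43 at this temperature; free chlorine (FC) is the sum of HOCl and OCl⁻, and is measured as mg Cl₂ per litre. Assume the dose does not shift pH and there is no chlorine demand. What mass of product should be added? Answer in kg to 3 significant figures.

Volume: 144,000 US gal × 3.785 L/gal = 545,040 L.
[OCl⁻]/[HOCl] = 10^(pH − pKa) = 10^(7.14 − 7.43) = 0.5129; fraction as HOCl = 1/(1 + 0.5129) = 0.661.
Free chlorine required for 2.68 ppm HOCl: 2.68 / 0.661 = 4.054 ppm.
FC to add: 4.054 − 0.6 = 3.454 mg/L as Cl₂.
Cl₂ equivalent: 3.454 mg/L × 545,040 L = 1883 g.
Product at 68.0% available Cl: 1883 / 0.68 = 2769 g.

2.77 kg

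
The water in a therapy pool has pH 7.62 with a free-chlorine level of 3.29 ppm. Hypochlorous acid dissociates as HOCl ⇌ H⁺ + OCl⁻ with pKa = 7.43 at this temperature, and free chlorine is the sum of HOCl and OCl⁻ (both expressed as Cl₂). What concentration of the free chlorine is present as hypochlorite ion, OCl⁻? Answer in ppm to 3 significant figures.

[OCl⁻]/[HOCl] = 10^(pH − pKa) = 10^(7.62 − 7.43) = 10^0.19 = 1.549.
Fraction as HOCl = 1 / (1 + 1.549) = 0.3923.
OCl⁻ = (1 − 0.3923) × 3.29 ppm = 1.999 ppm.

2.00 ppm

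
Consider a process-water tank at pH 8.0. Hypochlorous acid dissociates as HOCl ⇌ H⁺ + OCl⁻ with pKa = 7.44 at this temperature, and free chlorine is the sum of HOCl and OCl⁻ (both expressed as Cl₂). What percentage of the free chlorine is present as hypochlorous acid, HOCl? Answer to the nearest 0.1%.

21.6%

[OCl⁻]/[HOCl] = 10^(pH − pKa) = 10^(8.0 − 7.44) = 10^0.56 = 3.631.
Fraction as HOCl = 1 / (1 + 3.631) = 0.2159.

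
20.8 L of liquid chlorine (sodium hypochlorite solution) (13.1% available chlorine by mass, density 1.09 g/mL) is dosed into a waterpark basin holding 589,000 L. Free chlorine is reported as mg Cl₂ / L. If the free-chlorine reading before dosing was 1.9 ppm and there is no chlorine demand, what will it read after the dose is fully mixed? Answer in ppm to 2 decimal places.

6.94 ppm

Mass of solution: 20.8 L × 1000 mL/L × 1.09 g/mL = 22,670 g.
Available chlorine delivered: 22,670 g × 0.131 = 2970 g as Cl₂.
Concentration rise: 2970 g / 589,000 L = 5.042 mg/L = 5.04 ppm.
Final FC: 1.9 + 5.04 = 6.94 ppm.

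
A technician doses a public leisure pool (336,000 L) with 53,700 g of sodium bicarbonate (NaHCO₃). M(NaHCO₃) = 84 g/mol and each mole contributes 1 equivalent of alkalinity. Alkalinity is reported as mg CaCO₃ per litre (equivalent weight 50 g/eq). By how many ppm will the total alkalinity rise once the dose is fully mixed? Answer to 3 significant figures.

Moles of NaHCO₃: 53,700 g ÷ 84 g/mol = 639.3 mol → 639.3 eq of alkalinity.
As CaCO₃: 639.3 eq × 50 g/eq = 31,960 g.
Rise: 31,960 g / 336,000 L × 1000 = 95.13 mg/L.

95.1 ppm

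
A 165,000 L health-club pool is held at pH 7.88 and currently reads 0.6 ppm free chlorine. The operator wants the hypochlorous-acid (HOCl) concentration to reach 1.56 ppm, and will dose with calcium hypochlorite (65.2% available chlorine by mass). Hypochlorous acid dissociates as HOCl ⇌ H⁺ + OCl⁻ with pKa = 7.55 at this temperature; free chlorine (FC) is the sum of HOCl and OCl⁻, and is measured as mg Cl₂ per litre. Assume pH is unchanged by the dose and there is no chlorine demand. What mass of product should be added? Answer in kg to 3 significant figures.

1.09 kg

[OCl⁻]/[HOCl] = 10^(pH − pKa) = 10^(7.88 − 7.55) = 2.138; fraction as HOCl = 1/(1 + 2.138) = 0.3187.
Free chlorine required for 1.56 ppm HOCl: 1.56 / 0.3187 = 4.895 ppm.
FC to add: 4.895 − 0.6 = 4.295 mg/L as Cl₂.
Cl₂ equivalent: 4.295 mg/L × 165,000 L = 708.7 g.
Product at 65.2% available Cl: 708.7 / 0.652 = 1087 g.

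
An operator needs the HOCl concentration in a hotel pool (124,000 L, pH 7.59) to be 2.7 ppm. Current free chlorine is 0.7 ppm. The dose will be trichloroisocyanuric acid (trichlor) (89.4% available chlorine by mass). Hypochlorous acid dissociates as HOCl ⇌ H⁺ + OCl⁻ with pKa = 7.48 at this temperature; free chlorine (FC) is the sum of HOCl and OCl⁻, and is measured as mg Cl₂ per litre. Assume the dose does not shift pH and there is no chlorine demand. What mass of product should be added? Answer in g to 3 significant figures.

[OCl⁻]/[HOCl] = 10^(pH − pKa) = 10^(7.59 − 7.48) = 1.288; fraction as HOCl = 1/(1 + 1.288) = 0.437.
Free chlorine required for 2.7 ppm HOCl: 2.7 / 0.437 = 6.178 ppm.
FC to add: 6.178 − 0.7 = 5.478 mg/L as Cl₂.
Cl₂ equivalent: 5.478 mg/L × 124,000 L = 679.3 g.
Product at 89.4% available Cl: 679.3 / 0.894 = 759.9 g.

760 g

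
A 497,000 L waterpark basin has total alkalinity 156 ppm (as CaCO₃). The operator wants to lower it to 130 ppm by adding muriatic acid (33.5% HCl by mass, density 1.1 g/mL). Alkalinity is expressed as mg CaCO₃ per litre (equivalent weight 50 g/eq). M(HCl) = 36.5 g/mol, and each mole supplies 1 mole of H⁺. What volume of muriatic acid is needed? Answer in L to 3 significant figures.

Alkalinity to neutralize: (156 − 130) = 26 mg/L as CaCO₃ × 497,000 L = 12,920 g as CaCO₃.
Equivalents of H⁺ required: 12,920 ÷ 50 g/eq = 258.4 eq = 258.4 mol HCl.
Mass of HCl: 258.4 × 36.5 = 9433 g.
Mass of 33.5% solution: 9433 / 0.335 = 28,160 g.
Volume: 28,160 g ÷ 1.1 g/mL = 25,600 mL.

25.6 L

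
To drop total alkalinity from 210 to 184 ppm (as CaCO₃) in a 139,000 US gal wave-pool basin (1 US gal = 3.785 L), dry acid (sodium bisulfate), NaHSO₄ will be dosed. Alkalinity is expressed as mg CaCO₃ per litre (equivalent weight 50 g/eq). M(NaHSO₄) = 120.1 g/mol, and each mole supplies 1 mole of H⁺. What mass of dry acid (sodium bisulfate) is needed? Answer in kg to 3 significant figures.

32.9 kg

Volume: 139,000 US gal × 3.785 L/gal = 526,115 L.
Alkalinity to neutralize: (210 − 184) = 26 mg/L as CaCO₃ × 526,115 L = 13,680 g as CaCO₃.
Equivalents of H⁺ required: 13,680 ÷ 50 g/eq = 273.6 eq = 273.6 mol NaHSO₄.
Mass of NaHSO₄: 273.6 × 120.1 = 32,860 g.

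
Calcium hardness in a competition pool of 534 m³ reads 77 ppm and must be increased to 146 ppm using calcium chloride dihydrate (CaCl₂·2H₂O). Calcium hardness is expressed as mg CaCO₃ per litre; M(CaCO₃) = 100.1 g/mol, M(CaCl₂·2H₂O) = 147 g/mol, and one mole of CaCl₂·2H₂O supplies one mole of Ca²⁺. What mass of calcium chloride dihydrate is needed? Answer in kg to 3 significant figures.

Volume: 534 m³ = 534,000 L.
Hardness to add: (146 − 77) = 69 mg/L as CaCO₃ × 534,000 L = 36,850 g as CaCO₃.
Moles of Ca²⁺ (1 mol Ca²⁺ ≡ 1 mol CaCO₃): 36,850 / 100.1 g/mol = 368.1 mol.
Mass of CaCl₂·2H₂O: 368.1 × 147 = 54,110 g.

54.1 kg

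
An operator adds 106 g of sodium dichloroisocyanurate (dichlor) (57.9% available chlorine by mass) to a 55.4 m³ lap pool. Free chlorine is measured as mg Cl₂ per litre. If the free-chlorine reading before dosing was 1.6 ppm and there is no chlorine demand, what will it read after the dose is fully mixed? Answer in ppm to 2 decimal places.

Volume: 55.4 m³ = 55,400 L.
Available chlorine delivered: 106 g × 0.579 = 61.37 g as Cl₂.
Concentration rise: 61.37 g / 55,400 L = 1.108 mg/L = 1.11 ppm.
Final FC: 1.6 + 1.11 = 2.71 ppm.

2.71 ppm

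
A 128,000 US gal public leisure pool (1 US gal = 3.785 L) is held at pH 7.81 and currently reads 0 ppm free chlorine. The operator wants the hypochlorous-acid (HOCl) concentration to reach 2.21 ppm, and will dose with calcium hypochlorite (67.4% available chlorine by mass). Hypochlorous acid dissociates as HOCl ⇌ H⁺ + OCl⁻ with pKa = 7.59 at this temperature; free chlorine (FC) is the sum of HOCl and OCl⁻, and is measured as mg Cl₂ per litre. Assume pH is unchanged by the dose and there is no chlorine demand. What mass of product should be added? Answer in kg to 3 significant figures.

Volume: 128,000 US gal × 3.785 L/gal = 484,480 L.
[OCl⁻]/[HOCl] = 10^(pH − pKa) = 10^(7.81 − 7.59) = 1.66; fraction as HOCl = 1/(1 + 1.66) = 0.376.
Free chlorine required for 2.21 ppm HOCl: 2.21 / 0.376 = 5.878 ppm.
FC to add: 5.878 − 0 = 5.878 mg/L as Cl₂.
Cl₂ equivalent: 5.878 mg/L × 484,480 L = 2848 g.
Product at 67.4% available Cl: 2848 / 0.674 = 4225 g.

4.22 kg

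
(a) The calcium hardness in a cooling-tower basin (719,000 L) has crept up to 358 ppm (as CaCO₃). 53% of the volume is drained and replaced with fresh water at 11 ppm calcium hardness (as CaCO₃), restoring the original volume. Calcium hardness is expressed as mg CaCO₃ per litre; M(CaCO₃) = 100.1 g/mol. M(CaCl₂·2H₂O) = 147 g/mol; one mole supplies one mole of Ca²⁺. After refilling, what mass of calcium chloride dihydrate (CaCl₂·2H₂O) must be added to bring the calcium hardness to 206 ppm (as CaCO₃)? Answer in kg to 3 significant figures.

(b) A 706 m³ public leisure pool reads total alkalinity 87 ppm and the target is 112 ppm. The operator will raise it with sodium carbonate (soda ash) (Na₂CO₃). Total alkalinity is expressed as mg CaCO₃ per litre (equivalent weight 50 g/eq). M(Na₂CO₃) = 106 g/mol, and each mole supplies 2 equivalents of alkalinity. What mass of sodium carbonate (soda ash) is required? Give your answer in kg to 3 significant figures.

(a) After draining 53% and refilling: 358 × 0.47 + 11 × 0.53 = 174.09 ppm.
(a) Deficit to target: 206 − 174.09 = 31.91 mg/L.
(a) As CaCO₃: 31.91 mg/L × 719,000 L = 22,940 g; ÷ 100.1 = 229.2 mol Ca²⁺.
(a) Mass: 229.2 × 147 = 33,690 g.

(b) Volume: 706 m³ = 706,000 L.
(b) Alkalinity to add: (112 − 87) = 25 mg/L as CaCO₃ × 706,000 L = 17,650 g as CaCO₃.
(b) Equivalents: 17,650 g ÷ 50 g/eq = 353 eq.
(b) Each mole of Na₂CO₃ supplies 2 eq, so 353 / 2 = 176.5 mol.
(b) Mass: 176.5 mol × 106 g/mol = 18,710 g.

(a) 33.7 kg; (b) 18.7 kg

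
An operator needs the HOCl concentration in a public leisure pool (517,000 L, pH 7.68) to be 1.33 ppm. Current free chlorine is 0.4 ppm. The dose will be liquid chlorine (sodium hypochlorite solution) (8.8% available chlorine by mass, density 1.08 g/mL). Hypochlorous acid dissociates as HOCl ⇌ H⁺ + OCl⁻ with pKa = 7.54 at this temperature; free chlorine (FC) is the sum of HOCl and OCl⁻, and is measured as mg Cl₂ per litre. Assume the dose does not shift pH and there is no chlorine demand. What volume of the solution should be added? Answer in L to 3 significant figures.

[OCl⁻]/[HOCl] = 10^(pH − pKa) = 10^(7.68 − 7.54) = 1.38; fraction as HOCl = 1/(1 + 1.38) = 0.4201.
Free chlorine required for 1.33 ppm HOCl: 1.33 / 0.4201 = 3.166 ppm.
FC to add: 3.166 − 0.4 = 2.766 mg/L as Cl₂.
Cl₂ equivalent: 2.766 mg/L × 517,000 L = 1430 g.
Product at 8.8% available Cl: 1430 / 0.088 = 16,250 g.
Volume: 16,250 g ÷ 1.08 g/mL = 15,050 mL.

15.0 L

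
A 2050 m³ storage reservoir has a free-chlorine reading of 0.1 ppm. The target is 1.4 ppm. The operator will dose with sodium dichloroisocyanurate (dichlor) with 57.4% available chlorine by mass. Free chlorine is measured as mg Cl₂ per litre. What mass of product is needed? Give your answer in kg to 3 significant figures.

Volume: 2050 m³ = 2,050,000 L.
Chlorine deficit: 1.4 − 0.1 = 1.3 ppm = 1.3 mg/L as Cl₂.
Cl₂ equivalent needed: 1.3 mg/L × 2,050,000 L = 2,665,000 mg = 2665 g.
Product at 57.4% available chlorine: 2665 / 0.574 = 4643 g.

4.64 kg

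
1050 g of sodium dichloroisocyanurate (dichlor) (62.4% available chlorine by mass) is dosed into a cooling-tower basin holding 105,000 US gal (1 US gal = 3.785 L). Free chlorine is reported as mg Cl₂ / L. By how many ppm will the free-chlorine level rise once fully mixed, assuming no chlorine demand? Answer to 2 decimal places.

1.65 ppm

Volume: 105,000 US gal × 3.785 L/gal = 397,425 L.
Available chlorine delivered: 1050 g × 0.624 = 655.2 g as Cl₂.
Concentration rise: 655.2 g / 397,425 L = 1.649 mg/L = 1.65 ppm.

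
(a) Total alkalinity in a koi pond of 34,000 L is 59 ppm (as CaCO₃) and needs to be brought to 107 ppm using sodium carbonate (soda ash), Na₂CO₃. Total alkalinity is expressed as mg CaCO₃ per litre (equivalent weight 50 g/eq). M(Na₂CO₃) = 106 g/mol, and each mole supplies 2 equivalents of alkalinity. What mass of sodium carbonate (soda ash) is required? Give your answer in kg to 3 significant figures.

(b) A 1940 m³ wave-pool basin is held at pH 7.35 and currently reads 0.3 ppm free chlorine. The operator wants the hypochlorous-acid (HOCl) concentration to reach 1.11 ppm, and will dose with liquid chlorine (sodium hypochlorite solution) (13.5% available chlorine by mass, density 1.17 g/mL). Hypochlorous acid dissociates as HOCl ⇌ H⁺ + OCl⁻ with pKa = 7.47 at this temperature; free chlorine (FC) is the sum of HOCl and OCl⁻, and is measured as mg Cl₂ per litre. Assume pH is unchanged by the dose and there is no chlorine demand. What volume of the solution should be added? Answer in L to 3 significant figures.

(a) Alkalinity to add: (107 − 59) = 48 mg/L as CaCO₃ × 34,000 L = 1632 g as CaCO₃.
(a) Equivalents: 1632 g ÷ 50 g/eq = 32.64 eq.
(a) Each mole of Na₂CO₃ supplies 2 eq, so 32.64 / 2 = 16.32 mol.
(a) Mass: 16.32 mol × 106 g/mol = 1730 g.

(b) Volume: 1940 m³ = 1,940,000 L.
(b) [OCl⁻]/[HOCl] = 10^(pH − pKa) = 10^(7.35 − 7.47) = 0.7586; fraction as HOCl = 1/(1 + 0.7586) = 0.5686.
(b) Free chlorine required for 1.11 ppm HOCl: 1.11 / 0.5686 = 1.952 ppm.
(b) FC to add: 1.952 − 0.3 = 1.652 mg/L as Cl₂.
(b) Cl₂ equivalent: 1.652 mg/L × 1,940,000 L = 3205 g.
(b) Product at 13.5% available Cl: 3205 / 0.135 = 23,740 g.
(b) Volume: 23,740 g ÷ 1.17 g/mL = 20,290 mL.

(a) 1.73 kg; (b) 20.3 L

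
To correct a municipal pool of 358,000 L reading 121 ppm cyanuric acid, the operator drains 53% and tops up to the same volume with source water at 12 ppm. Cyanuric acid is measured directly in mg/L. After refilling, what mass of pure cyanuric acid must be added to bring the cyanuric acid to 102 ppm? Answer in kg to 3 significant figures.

After draining 53% and refilling: 121 × 0.47 + 12 × 0.53 = 63.23 ppm.
Deficit to target: 102 − 63.23 = 38.77 mg/L.
Mass: 38.77 mg/L × 358,000 L = 13,880 g cyanuric acid.

13.9 kg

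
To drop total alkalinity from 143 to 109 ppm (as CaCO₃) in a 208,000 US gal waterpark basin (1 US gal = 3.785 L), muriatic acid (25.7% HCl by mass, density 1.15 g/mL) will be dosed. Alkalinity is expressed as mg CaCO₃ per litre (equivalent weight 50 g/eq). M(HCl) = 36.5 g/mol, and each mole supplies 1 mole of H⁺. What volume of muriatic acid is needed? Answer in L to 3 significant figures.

Volume: 208,000 US gal × 3.785 L/gal = 787,280 L.
Alkalinity to neutralize: (143 − 109) = 34 mg/L as CaCO₃ × 787,280 L = 26,770 g as CaCO₃.
Equivalents of H⁺ required: 26,770 ÷ 50 g/eq = 535.4 eq = 535.4 mol HCl.
Mass of HCl: 535.4 × 36.5 = 19,540 g.
Mass of 25.7% solution: 19,540 / 0.257 = 76,030 g.
Volume: 76,030 g ÷ 1.15 g/mL = 66,120 mL.

66.1 L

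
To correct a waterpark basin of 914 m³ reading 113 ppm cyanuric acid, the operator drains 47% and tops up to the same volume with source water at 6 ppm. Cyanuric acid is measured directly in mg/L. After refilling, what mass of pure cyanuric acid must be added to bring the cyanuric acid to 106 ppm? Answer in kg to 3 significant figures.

39.6 kg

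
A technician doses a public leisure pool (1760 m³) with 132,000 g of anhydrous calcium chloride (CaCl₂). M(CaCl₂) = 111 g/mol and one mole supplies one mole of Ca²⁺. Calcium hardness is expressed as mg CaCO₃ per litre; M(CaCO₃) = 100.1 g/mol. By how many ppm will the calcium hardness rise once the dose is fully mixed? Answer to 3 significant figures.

67.6 ppm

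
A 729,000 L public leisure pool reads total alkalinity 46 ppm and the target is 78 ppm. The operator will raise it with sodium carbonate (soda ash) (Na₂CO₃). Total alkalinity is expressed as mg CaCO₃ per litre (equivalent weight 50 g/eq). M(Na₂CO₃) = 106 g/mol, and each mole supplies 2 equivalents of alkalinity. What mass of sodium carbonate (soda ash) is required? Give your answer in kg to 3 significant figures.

24.7 kg

Alkalinity to add: (78 − 46) = 32 mg/L as CaCO₃ × 729,000 L = 23,330 g as CaCO₃.
Equivalents: 23,330 g ÷ 50 g/eq = 466.6 eq.
Each mole of Na₂CO₃ supplies 2 eq, so 466.6 / 2 = 233.3 mol.
Mass: 233.3 mol × 106 g/mol = 24,730 g.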